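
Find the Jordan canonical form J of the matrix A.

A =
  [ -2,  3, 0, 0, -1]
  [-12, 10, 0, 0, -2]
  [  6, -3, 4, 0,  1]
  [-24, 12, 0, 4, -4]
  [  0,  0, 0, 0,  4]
J_2(4) ⊕ J_1(4) ⊕ J_1(4) ⊕ J_1(4)

The characteristic polynomial is
  det(x·I − A) = x^5 - 20*x^4 + 160*x^3 - 640*x^2 + 1280*x - 1024 = (x - 4)^5

Eigenvalues and multiplicities (the geometric multiplicity of λ is n − rank(A − λI), which equals the number of Jordan blocks for λ):
  λ = 4: algebraic multiplicity = 5, geometric multiplicity = 4

Determining the block sizes for each eigenvalue:
  λ = 4: 4 blocks summing to 5 forces exactly one block of size 2 and the rest size 1 → block sizes [2, 1, 1, 1]

Assembling the blocks gives a Jordan form
J =
  [4, 1, 0, 0, 0]
  [0, 4, 0, 0, 0]
  [0, 0, 4, 0, 0]
  [0, 0, 0, 4, 0]
  [0, 0, 0, 0, 4]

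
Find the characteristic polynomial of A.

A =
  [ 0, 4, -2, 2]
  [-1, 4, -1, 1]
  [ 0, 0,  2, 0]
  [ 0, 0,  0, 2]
x^4 - 8*x^3 + 24*x^2 - 32*x + 16

Expanding det(x·I − A) (e.g. by cofactor expansion or by noting that A is similar to its Jordan form J, which has the same characteristic polynomial as A) gives
  χ_A(x) = x^4 - 8*x^3 + 24*x^2 - 32*x + 16
which factors as (x - 2)^4. The eigenvalues (with algebraic multiplicities) are λ = 2 with multiplicity 4.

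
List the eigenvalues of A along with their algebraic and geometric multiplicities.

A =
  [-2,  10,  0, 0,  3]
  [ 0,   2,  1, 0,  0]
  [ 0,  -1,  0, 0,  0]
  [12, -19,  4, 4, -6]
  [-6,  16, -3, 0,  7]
λ = 1: alg = 3, geom = 1; λ = 4: alg = 2, geom = 2

Step 1 — factor the characteristic polynomial to read off the algebraic multiplicities:
  χ_A(x) = (x - 4)^2*(x - 1)^3

Step 2 — compute geometric multiplicities via the rank-nullity identity g(λ) = n − rank(A − λI):
  rank(A − (1)·I) = 4, so dim ker(A − (1)·I) = n − 4 = 1
  rank(A − (4)·I) = 3, so dim ker(A − (4)·I) = n − 3 = 2

Summary:
  λ = 1: algebraic multiplicity = 3, geometric multiplicity = 1
  λ = 4: algebraic multiplicity = 2, geometric multiplicity = 2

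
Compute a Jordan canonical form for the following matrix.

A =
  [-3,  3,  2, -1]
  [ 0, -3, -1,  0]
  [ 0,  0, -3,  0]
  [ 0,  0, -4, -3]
J_3(-3) ⊕ J_1(-3)

The characteristic polynomial is
  det(x·I − A) = x^4 + 12*x^3 + 54*x^2 + 108*x + 81 = (x + 3)^4

Eigenvalues and multiplicities (the geometric multiplicity of λ is n − rank(A − λI), which equals the number of Jordan blocks for λ):
  λ = -3: algebraic multiplicity = 4, geometric multiplicity = 2

Determining the block sizes for each eigenvalue:
  λ = -3: with am = 4 and gm = 2, the partition is not yet determined (e.g. several partitions of 4 into 2 parts exist). Let N = A − (-3)·I. Computing rank(N^1) = 2, rank(N^2) = 1, rank(N^3) = 0; the number of blocks of size ≥ j is rank(N^{j−1}) − rank(N^j), giving [2, 1, 1]. So we have 1 block(s) of size 3, 1 block(s) of size 1 → block sizes [3, 1]

Assembling the blocks gives a Jordan form
J =
  [-3,  1,  0,  0]
  [ 0, -3,  1,  0]
  [ 0,  0, -3,  0]
  [ 0,  0,  0, -3]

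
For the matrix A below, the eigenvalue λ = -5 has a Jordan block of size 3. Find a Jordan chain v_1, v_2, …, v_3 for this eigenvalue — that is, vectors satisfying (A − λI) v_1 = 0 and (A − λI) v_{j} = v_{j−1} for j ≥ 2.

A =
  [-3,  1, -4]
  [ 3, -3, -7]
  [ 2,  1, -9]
A Jordan chain for λ = -5 of length 3:
v_1 = (-1, -2, -1)ᵀ
v_2 = (2, 3, 2)ᵀ
v_3 = (1, 0, 0)ᵀ

Let N = A − (-5)·I. We want v_3 with N^3 v_3 = 0 but N^2 v_3 ≠ 0; then v_{j-1} := N · v_j for j = 3, …, 2.

Pick v_3 = (1, 0, 0)ᵀ.
Then v_2 = N · v_3 = (2, 3, 2)ᵀ.
Then v_1 = N · v_2 = (-1, -2, -1)ᵀ.

Sanity check: (A − (-5)·I) v_1 = (0, 0, 0)ᵀ = 0. ✓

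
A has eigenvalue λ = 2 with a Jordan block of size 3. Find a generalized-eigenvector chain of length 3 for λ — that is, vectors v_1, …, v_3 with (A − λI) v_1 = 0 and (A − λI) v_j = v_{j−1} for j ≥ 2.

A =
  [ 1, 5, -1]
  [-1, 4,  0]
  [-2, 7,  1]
A Jordan chain for λ = 2 of length 3:
v_1 = (-2, -1, -3)ᵀ
v_2 = (-1, -1, -2)ᵀ
v_3 = (1, 0, 0)ᵀ

Let N = A − (2)·I. We want v_3 with N^3 v_3 = 0 but N^2 v_3 ≠ 0; then v_{j-1} := N · v_j for j = 3, …, 2.

Pick v_3 = (1, 0, 0)ᵀ.
Then v_2 = N · v_3 = (-1, -1, -2)ᵀ.
Then v_1 = N · v_2 = (-2, -1, -3)ᵀ.

Sanity check: (A − (2)·I) v_1 = (0, 0, 0)ᵀ = 0. ✓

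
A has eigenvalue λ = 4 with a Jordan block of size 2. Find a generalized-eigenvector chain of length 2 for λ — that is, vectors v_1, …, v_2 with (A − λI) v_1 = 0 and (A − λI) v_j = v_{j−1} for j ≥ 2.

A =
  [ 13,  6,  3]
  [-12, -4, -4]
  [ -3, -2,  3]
A Jordan chain for λ = 4 of length 2:
v_1 = (9, -12, -3)ᵀ
v_2 = (1, 0, 0)ᵀ

Let N = A − (4)·I. We want v_2 with N^2 v_2 = 0 but N^1 v_2 ≠ 0; then v_{j-1} := N · v_j for j = 2, …, 2.

Pick v_2 = (1, 0, 0)ᵀ.
Then v_1 = N · v_2 = (9, -12, -3)ᵀ.

Sanity check: (A − (4)·I) v_1 = (0, 0, 0)ᵀ = 0. ✓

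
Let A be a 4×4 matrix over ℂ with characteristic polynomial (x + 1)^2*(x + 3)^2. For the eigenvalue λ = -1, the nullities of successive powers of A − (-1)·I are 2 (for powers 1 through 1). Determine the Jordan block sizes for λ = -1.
Block sizes for λ = -1: [1, 1]

From the dimensions of kernels of powers, the number of Jordan blocks of size at least j is d_j − d_{j−1} where d_j = dim ker(N^j) (with d_0 = 0). Computing the differences gives [2].
The number of blocks of size exactly k is (#blocks of size ≥ k) − (#blocks of size ≥ k + 1), so the partition is: 2 block(s) of size 1.
In nonincreasing order the block sizes are [1, 1].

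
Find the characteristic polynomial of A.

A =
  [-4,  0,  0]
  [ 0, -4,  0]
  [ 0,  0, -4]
x^3 + 12*x^2 + 48*x + 64

Expanding det(x·I − A) (e.g. by cofactor expansion or by noting that A is similar to its Jordan form J, which has the same characteristic polynomial as A) gives
  χ_A(x) = x^3 + 12*x^2 + 48*x + 64
which factors as (x + 4)^3. The eigenvalues (with algebraic multiplicities) are λ = -4 with multiplicity 3.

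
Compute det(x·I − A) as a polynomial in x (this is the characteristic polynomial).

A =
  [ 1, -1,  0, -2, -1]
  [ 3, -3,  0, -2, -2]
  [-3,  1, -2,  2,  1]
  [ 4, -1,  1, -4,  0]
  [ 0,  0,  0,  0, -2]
x^5 + 10*x^4 + 40*x^3 + 80*x^2 + 80*x + 32

Expanding det(x·I − A) (e.g. by cofactor expansion or by noting that A is similar to its Jordan form J, which has the same characteristic polynomial as A) gives
  χ_A(x) = x^5 + 10*x^4 + 40*x^3 + 80*x^2 + 80*x + 32
which factors as (x + 2)^5. The eigenvalues (with algebraic multiplicities) are λ = -2 with multiplicity 5.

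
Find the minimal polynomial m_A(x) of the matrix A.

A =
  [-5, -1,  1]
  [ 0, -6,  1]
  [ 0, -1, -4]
x^2 + 10*x + 25

The characteristic polynomial is χ_A(x) = (x + 5)^3, so the eigenvalues are known. The minimal polynomial is
  m_A(x) = Π_λ (x − λ)^{k_λ}
where k_λ is the size of the *largest* Jordan block for λ (equivalently, the smallest k with (A − λI)^k v = 0 for every generalised eigenvector v of λ).

  λ = -5: largest Jordan block has size 2, contributing (x + 5)^2

So m_A(x) = (x + 5)^2 = x^2 + 10*x + 25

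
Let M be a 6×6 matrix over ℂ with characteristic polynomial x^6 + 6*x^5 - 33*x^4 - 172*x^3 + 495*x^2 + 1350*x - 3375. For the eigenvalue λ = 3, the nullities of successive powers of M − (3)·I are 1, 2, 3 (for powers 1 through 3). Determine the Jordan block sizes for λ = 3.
Block sizes for λ = 3: [3]

From the dimensions of kernels of powers, the number of Jordan blocks of size at least j is d_j − d_{j−1} where d_j = dim ker(N^j) (with d_0 = 0). Computing the differences gives [1, 1, 1].
The number of blocks of size exactly k is (#blocks of size ≥ k) − (#blocks of size ≥ k + 1), so the partition is: 1 block(s) of size 3.
In nonincreasing order the block sizes are [3].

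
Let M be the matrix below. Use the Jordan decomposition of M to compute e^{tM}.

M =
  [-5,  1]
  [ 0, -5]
e^{tM} =
  [exp(-5*t), t*exp(-5*t)]
  [0, exp(-5*t)]

Strategy: write M = P · J · P⁻¹ where J is a Jordan canonical form, so e^{tM} = P · e^{tJ} · P⁻¹, and e^{tJ} can be computed block-by-block.

M has Jordan form
J =
  [-5,  1]
  [ 0, -5]
(up to reordering of blocks).

Per-block formulas:
  For a 2×2 Jordan block J_2(-5): exp(t · J_2(-5)) = e^(-5t)·(I + t·N), where N is the 2×2 nilpotent shift.

After assembling e^{tJ} and conjugating by P, we get:

e^{tM} =
  [exp(-5*t), t*exp(-5*t)]
  [0, exp(-5*t)]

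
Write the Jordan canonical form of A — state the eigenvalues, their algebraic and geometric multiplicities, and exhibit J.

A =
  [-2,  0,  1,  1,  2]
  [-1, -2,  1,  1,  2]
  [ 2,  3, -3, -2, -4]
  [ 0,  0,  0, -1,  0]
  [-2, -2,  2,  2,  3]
J_3(-1) ⊕ J_1(-1) ⊕ J_1(-1)

The characteristic polynomial is
  det(x·I − A) = x^5 + 5*x^4 + 10*x^3 + 10*x^2 + 5*x + 1 = (x + 1)^5

Eigenvalues and multiplicities (the geometric multiplicity of λ is n − rank(A − λI), which equals the number of Jordan blocks for λ):
  λ = -1: algebraic multiplicity = 5, geometric multiplicity = 3

Determining the block sizes for each eigenvalue:
  λ = -1: with am = 5 and gm = 3, the partition is not yet determined (e.g. several partitions of 5 into 3 parts exist). Let N = A − (-1)·I. Computing rank(N^1) = 2, rank(N^2) = 1, rank(N^3) = 0; the number of blocks of size ≥ j is rank(N^{j−1}) − rank(N^j), giving [3, 1, 1]. So we have 1 block(s) of size 3, 2 block(s) of size 1 → block sizes [3, 1, 1]

Assembling the blocks gives a Jordan form
J =
  [-1,  1,  0,  0,  0]
  [ 0, -1,  1,  0,  0]
  [ 0,  0, -1,  0,  0]
  [ 0,  0,  0, -1,  0]
  [ 0,  0,  0,  0, -1]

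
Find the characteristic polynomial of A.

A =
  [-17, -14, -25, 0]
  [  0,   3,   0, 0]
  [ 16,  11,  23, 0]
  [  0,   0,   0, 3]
x^4 - 12*x^3 + 54*x^2 - 108*x + 81

Expanding det(x·I − A) (e.g. by cofactor expansion or by noting that A is similar to its Jordan form J, which has the same characteristic polynomial as A) gives
  χ_A(x) = x^4 - 12*x^3 + 54*x^2 - 108*x + 81
which factors as (x - 3)^4. The eigenvalues (with algebraic multiplicities) are λ = 3 with multiplicity 4.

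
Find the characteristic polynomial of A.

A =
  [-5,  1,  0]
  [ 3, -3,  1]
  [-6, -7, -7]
x^3 + 15*x^2 + 75*x + 125

Expanding det(x·I − A) (e.g. by cofactor expansion or by noting that A is similar to its Jordan form J, which has the same characteristic polynomial as A) gives
  χ_A(x) = x^3 + 15*x^2 + 75*x + 125
which factors as (x + 5)^3. The eigenvalues (with algebraic multiplicities) are λ = -5 with multiplicity 3.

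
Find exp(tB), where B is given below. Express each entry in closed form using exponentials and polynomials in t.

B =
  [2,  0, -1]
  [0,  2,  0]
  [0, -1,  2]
e^{tB} =
  [exp(2*t), t^2*exp(2*t)/2, -t*exp(2*t)]
  [0, exp(2*t), 0]
  [0, -t*exp(2*t), exp(2*t)]

Strategy: write B = P · J · P⁻¹ where J is a Jordan canonical form, so e^{tB} = P · e^{tJ} · P⁻¹, and e^{tJ} can be computed block-by-block.

B has Jordan form
J =
  [2, 1, 0]
  [0, 2, 1]
  [0, 0, 2]
(up to reordering of blocks).

Per-block formulas:
  For a 3×3 Jordan block J_3(2): exp(t · J_3(2)) = e^(2t)·(I + t·N + (t^2/2)·N^2), where N is the 3×3 nilpotent shift.

After assembling e^{tJ} and conjugating by P, we get:

e^{tB} =
  [exp(2*t), t^2*exp(2*t)/2, -t*exp(2*t)]
  [0, exp(2*t), 0]
  [0, -t*exp(2*t), exp(2*t)]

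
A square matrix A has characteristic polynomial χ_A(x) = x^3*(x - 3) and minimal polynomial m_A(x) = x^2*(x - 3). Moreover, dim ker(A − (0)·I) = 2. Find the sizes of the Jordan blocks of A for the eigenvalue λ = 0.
Block sizes for λ = 0: [2, 1]

Step 1 — from the characteristic polynomial, algebraic multiplicity of λ = 0 is 3. From dim ker(A − (0)·I) = 2, there are exactly 2 Jordan blocks for λ = 0.
Step 2 — from the minimal polynomial, the factor (x − 0)^2 tells us the largest block for λ = 0 has size 2.
Step 3 — with total size 3, 2 blocks, and largest block 2, the block sizes (in nonincreasing order) are [2, 1].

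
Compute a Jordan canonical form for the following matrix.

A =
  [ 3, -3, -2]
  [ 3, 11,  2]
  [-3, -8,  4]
J_3(6)

The characteristic polynomial is
  det(x·I − A) = x^3 - 18*x^2 + 108*x - 216 = (x - 6)^3

Eigenvalues and multiplicities (the geometric multiplicity of λ is n − rank(A − λI), which equals the number of Jordan blocks for λ):
  λ = 6: algebraic multiplicity = 3, geometric multiplicity = 1

Determining the block sizes for each eigenvalue:
  λ = 6: one block (gm = 1), so the single block has size am = 3 → block sizes [3]

Assembling the blocks gives a Jordan form
J =
  [6, 1, 0]
  [0, 6, 1]
  [0, 0, 6]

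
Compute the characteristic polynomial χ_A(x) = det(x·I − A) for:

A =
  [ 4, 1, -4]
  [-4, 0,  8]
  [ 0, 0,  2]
x^3 - 6*x^2 + 12*x - 8

Expanding det(x·I − A) (e.g. by cofactor expansion or by noting that A is similar to its Jordan form J, which has the same characteristic polynomial as A) gives
  χ_A(x) = x^3 - 6*x^2 + 12*x - 8
which factors as (x - 2)^3. The eigenvalues (with algebraic multiplicities) are λ = 2 with multiplicity 3.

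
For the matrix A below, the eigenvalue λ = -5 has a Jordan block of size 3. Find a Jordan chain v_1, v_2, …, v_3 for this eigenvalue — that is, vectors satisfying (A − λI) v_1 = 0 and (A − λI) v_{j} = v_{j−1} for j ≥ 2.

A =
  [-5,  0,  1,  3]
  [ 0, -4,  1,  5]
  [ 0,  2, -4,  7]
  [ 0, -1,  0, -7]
A Jordan chain for λ = -5 of length 3:
v_1 = (-1, -2, -3, 1)ᵀ
v_2 = (0, 1, 2, -1)ᵀ
v_3 = (0, 1, 0, 0)ᵀ

Let N = A − (-5)·I. We want v_3 with N^3 v_3 = 0 but N^2 v_3 ≠ 0; then v_{j-1} := N · v_j for j = 3, …, 2.

Pick v_3 = (0, 1, 0, 0)ᵀ.
Then v_2 = N · v_3 = (0, 1, 2, -1)ᵀ.
Then v_1 = N · v_2 = (-1, -2, -3, 1)ᵀ.

Sanity check: (A − (-5)·I) v_1 = (0, 0, 0, 0)ᵀ = 0. ✓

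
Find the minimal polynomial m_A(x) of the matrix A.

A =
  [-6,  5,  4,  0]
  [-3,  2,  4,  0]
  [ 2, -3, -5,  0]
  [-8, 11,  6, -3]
x^3 + 9*x^2 + 27*x + 27

The characteristic polynomial is χ_A(x) = (x + 3)^4, so the eigenvalues are known. The minimal polynomial is
  m_A(x) = Π_λ (x − λ)^{k_λ}
where k_λ is the size of the *largest* Jordan block for λ (equivalently, the smallest k with (A − λI)^k v = 0 for every generalised eigenvector v of λ).

  λ = -3: largest Jordan block has size 3, contributing (x + 3)^3

So m_A(x) = (x + 3)^3 = x^3 + 9*x^2 + 27*x + 27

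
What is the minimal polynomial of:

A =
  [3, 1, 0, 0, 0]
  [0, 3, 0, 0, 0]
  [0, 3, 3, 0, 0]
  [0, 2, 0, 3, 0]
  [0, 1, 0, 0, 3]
x^2 - 6*x + 9

The characteristic polynomial is χ_A(x) = (x - 3)^5, so the eigenvalues are known. The minimal polynomial is
  m_A(x) = Π_λ (x − λ)^{k_λ}
where k_λ is the size of the *largest* Jordan block for λ (equivalently, the smallest k with (A − λI)^k v = 0 for every generalised eigenvector v of λ).

  λ = 3: largest Jordan block has size 2, contributing (x − 3)^2

So m_A(x) = (x - 3)^2 = x^2 - 6*x + 9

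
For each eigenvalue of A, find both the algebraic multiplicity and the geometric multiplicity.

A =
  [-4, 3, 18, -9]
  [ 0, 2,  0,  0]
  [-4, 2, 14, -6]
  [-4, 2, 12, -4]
λ = 2: alg = 4, geom = 3

Step 1 — factor the characteristic polynomial to read off the algebraic multiplicities:
  χ_A(x) = (x - 2)^4

Step 2 — compute geometric multiplicities via the rank-nullity identity g(λ) = n − rank(A − λI):
  rank(A − (2)·I) = 1, so dim ker(A − (2)·I) = n − 1 = 3

Summary:
  λ = 2: algebraic multiplicity = 4, geometric multiplicity = 3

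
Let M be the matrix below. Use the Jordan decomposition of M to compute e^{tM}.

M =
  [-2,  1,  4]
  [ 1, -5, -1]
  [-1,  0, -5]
e^{tM} =
  [t^2*exp(-4*t)/2 + 2*t*exp(-4*t) + exp(-4*t), t^2*exp(-4*t)/2 + t*exp(-4*t), 3*t^2*exp(-4*t)/2 + 4*t*exp(-4*t)]
  [t^2*exp(-4*t) + t*exp(-4*t), t^2*exp(-4*t) - t*exp(-4*t) + exp(-4*t), 3*t^2*exp(-4*t) - t*exp(-4*t)]
  [-t^2*exp(-4*t)/2 - t*exp(-4*t), -t^2*exp(-4*t)/2, -3*t^2*exp(-4*t)/2 - t*exp(-4*t) + exp(-4*t)]

Strategy: write M = P · J · P⁻¹ where J is a Jordan canonical form, so e^{tM} = P · e^{tJ} · P⁻¹, and e^{tJ} can be computed block-by-block.

M has Jordan form
J =
  [-4,  1,  0]
  [ 0, -4,  1]
  [ 0,  0, -4]
(up to reordering of blocks).

Per-block formulas:
  For a 3×3 Jordan block J_3(-4): exp(t · J_3(-4)) = e^(-4t)·(I + t·N + (t^2/2)·N^2), where N is the 3×3 nilpotent shift.

After assembling e^{tJ} and conjugating by P, we get:

e^{tM} =
  [t^2*exp(-4*t)/2 + 2*t*exp(-4*t) + exp(-4*t), t^2*exp(-4*t)/2 + t*exp(-4*t), 3*t^2*exp(-4*t)/2 + 4*t*exp(-4*t)]
  [t^2*exp(-4*t) + t*exp(-4*t), t^2*exp(-4*t) - t*exp(-4*t) + exp(-4*t), 3*t^2*exp(-4*t) - t*exp(-4*t)]
  [-t^2*exp(-4*t)/2 - t*exp(-4*t), -t^2*exp(-4*t)/2, -3*t^2*exp(-4*t)/2 - t*exp(-4*t) + exp(-4*t)]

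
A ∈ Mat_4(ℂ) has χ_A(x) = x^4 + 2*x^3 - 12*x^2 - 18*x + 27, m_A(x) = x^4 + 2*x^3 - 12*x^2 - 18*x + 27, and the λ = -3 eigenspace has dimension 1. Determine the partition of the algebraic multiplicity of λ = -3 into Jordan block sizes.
Block sizes for λ = -3: [2]

Step 1 — from the characteristic polynomial, algebraic multiplicity of λ = -3 is 2. From dim ker(A − (-3)·I) = 1, there are exactly 1 Jordan blocks for λ = -3.
Step 2 — from the minimal polynomial, the factor (x + 3)^2 tells us the largest block for λ = -3 has size 2.
Step 3 — with total size 2, 1 blocks, and largest block 2, the block sizes (in nonincreasing order) are [2].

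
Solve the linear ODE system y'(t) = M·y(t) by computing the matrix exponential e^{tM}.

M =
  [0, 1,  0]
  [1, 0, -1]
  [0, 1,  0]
e^{tM} =
  [t^2/2 + 1, t, -t^2/2]
  [t, 1, -t]
  [t^2/2, t, 1 - t^2/2]

Strategy: write M = P · J · P⁻¹ where J is a Jordan canonical form, so e^{tM} = P · e^{tJ} · P⁻¹, and e^{tJ} can be computed block-by-block.

M has Jordan form
J =
  [0, 1, 0]
  [0, 0, 1]
  [0, 0, 0]
(up to reordering of blocks).

Per-block formulas:
  For a 3×3 Jordan block J_3(0): exp(t · J_3(0)) = e^(0t)·(I + t·N + (t^2/2)·N^2), where N is the 3×3 nilpotent shift.

After assembling e^{tJ} and conjugating by P, we get:

e^{tM} =
  [t^2/2 + 1, t, -t^2/2]
  [t, 1, -t]
  [t^2/2, t, 1 - t^2/2]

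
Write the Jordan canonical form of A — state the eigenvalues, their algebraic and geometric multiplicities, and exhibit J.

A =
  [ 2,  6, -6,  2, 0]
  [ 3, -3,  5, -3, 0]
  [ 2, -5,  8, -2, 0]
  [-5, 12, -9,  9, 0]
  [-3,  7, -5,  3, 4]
J_3(4) ⊕ J_1(4) ⊕ J_1(4)

The characteristic polynomial is
  det(x·I − A) = x^5 - 20*x^4 + 160*x^3 - 640*x^2 + 1280*x - 1024 = (x - 4)^5

Eigenvalues and multiplicities (the geometric multiplicity of λ is n − rank(A − λI), which equals the number of Jordan blocks for λ):
  λ = 4: algebraic multiplicity = 5, geometric multiplicity = 3

Determining the block sizes for each eigenvalue:
  λ = 4: with am = 5 and gm = 3, the partition is not yet determined (e.g. several partitions of 5 into 3 parts exist). Let N = A − (4)·I. Computing rank(N^1) = 2, rank(N^2) = 1, rank(N^3) = 0; the number of blocks of size ≥ j is rank(N^{j−1}) − rank(N^j), giving [3, 1, 1]. So we have 1 block(s) of size 3, 2 block(s) of size 1 → block sizes [3, 1, 1]

Assembling the blocks gives a Jordan form
J =
  [4, 1, 0, 0, 0]
  [0, 4, 1, 0, 0]
  [0, 0, 4, 0, 0]
  [0, 0, 0, 4, 0]
  [0, 0, 0, 0, 4]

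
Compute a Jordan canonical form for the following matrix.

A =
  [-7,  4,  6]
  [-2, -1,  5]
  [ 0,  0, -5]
J_2(-5) ⊕ J_1(-3)

The characteristic polynomial is
  det(x·I − A) = x^3 + 13*x^2 + 55*x + 75 = (x + 3)*(x + 5)^2

Eigenvalues and multiplicities (the geometric multiplicity of λ is n − rank(A − λI), which equals the number of Jordan blocks for λ):
  λ = -5: algebraic multiplicity = 2, geometric multiplicity = 1
  λ = -3: algebraic multiplicity = 1, geometric multiplicity = 1

Determining the block sizes for each eigenvalue:
  λ = -5: one block (gm = 1), so the single block has size am = 2 → block sizes [2]
  λ = -3: one block (gm = 1), so the single block has size am = 1 → block sizes [1]

Assembling the blocks gives a Jordan form
J =
  [-5,  1,  0]
  [ 0, -5,  0]
  [ 0,  0, -3]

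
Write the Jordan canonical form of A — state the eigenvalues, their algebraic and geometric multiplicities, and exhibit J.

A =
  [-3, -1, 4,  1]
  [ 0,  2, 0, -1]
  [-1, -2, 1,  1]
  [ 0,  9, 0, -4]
J_2(-1) ⊕ J_2(-1)

The characteristic polynomial is
  det(x·I − A) = x^4 + 4*x^3 + 6*x^2 + 4*x + 1 = (x + 1)^4

Eigenvalues and multiplicities (the geometric multiplicity of λ is n − rank(A − λI), which equals the number of Jordan blocks for λ):
  λ = -1: algebraic multiplicity = 4, geometric multiplicity = 2

Determining the block sizes for each eigenvalue:
  λ = -1: with am = 4 and gm = 2, the partition is not yet determined (e.g. several partitions of 4 into 2 parts exist). Let N = A − (-1)·I. Computing rank(N^1) = 2, rank(N^2) = 0; the number of blocks of size ≥ j is rank(N^{j−1}) − rank(N^j), giving [2, 2]. So we have 2 block(s) of size 2 → block sizes [2, 2]

Assembling the blocks gives a Jordan form
J =
  [-1,  1,  0,  0]
  [ 0, -1,  0,  0]
  [ 0,  0, -1,  1]
  [ 0,  0,  0, -1]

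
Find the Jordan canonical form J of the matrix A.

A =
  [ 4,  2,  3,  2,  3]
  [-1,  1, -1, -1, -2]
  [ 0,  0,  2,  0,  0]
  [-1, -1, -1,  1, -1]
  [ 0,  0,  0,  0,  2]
J_3(2) ⊕ J_2(2)

The characteristic polynomial is
  det(x·I − A) = x^5 - 10*x^4 + 40*x^3 - 80*x^2 + 80*x - 32 = (x - 2)^5

Eigenvalues and multiplicities (the geometric multiplicity of λ is n − rank(A − λI), which equals the number of Jordan blocks for λ):
  λ = 2: algebraic multiplicity = 5, geometric multiplicity = 2

Determining the block sizes for each eigenvalue:
  λ = 2: with am = 5 and gm = 2, the partition is not yet determined (e.g. several partitions of 5 into 2 parts exist). Let N = A − (2)·I. Computing rank(N^1) = 3, rank(N^2) = 1, rank(N^3) = 0; the number of blocks of size ≥ j is rank(N^{j−1}) − rank(N^j), giving [2, 2, 1]. So we have 1 block(s) of size 3, 1 block(s) of size 2 → block sizes [3, 2]

Assembling the blocks gives a Jordan form
J =
  [2, 1, 0, 0, 0]
  [0, 2, 1, 0, 0]
  [0, 0, 2, 0, 0]
  [0, 0, 0, 2, 1]
  [0, 0, 0, 0, 2]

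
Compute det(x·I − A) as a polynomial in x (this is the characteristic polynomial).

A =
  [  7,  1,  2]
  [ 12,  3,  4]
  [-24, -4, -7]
x^3 - 3*x^2 + 3*x - 1

Expanding det(x·I − A) (e.g. by cofactor expansion or by noting that A is similar to its Jordan form J, which has the same characteristic polynomial as A) gives
  χ_A(x) = x^3 - 3*x^2 + 3*x - 1
which factors as (x - 1)^3. The eigenvalues (with algebraic multiplicities) are λ = 1 with multiplicity 3.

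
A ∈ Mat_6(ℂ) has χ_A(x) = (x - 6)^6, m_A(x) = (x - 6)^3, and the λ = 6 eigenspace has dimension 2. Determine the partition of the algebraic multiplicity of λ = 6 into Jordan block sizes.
Block sizes for λ = 6: [3, 3]

Step 1 — from the characteristic polynomial, algebraic multiplicity of λ = 6 is 6. From dim ker(A − (6)·I) = 2, there are exactly 2 Jordan blocks for λ = 6.
Step 2 — from the minimal polynomial, the factor (x − 6)^3 tells us the largest block for λ = 6 has size 3.
Step 3 — with total size 6, 2 blocks, and largest block 3, the block sizes (in nonincreasing order) are [3, 3].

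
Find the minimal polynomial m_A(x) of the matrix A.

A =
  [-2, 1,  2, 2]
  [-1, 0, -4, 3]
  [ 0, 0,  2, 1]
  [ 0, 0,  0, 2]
x^4 - 2*x^3 - 3*x^2 + 4*x + 4

The characteristic polynomial is χ_A(x) = (x - 2)^2*(x + 1)^2, so the eigenvalues are known. The minimal polynomial is
  m_A(x) = Π_λ (x − λ)^{k_λ}
where k_λ is the size of the *largest* Jordan block for λ (equivalently, the smallest k with (A − λI)^k v = 0 for every generalised eigenvector v of λ).

  λ = -1: largest Jordan block has size 2, contributing (x + 1)^2
  λ = 2: largest Jordan block has size 2, contributing (x − 2)^2

So m_A(x) = (x - 2)^2*(x + 1)^2 = x^4 - 2*x^3 - 3*x^2 + 4*x + 4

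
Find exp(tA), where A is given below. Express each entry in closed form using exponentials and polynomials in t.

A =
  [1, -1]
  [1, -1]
e^{tA} =
  [t + 1, -t]
  [t, 1 - t]

Strategy: write A = P · J · P⁻¹ where J is a Jordan canonical form, so e^{tA} = P · e^{tJ} · P⁻¹, and e^{tJ} can be computed block-by-block.

A has Jordan form
J =
  [0, 1]
  [0, 0]
(up to reordering of blocks).

Per-block formulas:
  For a 2×2 Jordan block J_2(0): exp(t · J_2(0)) = e^(0t)·(I + t·N), where N is the 2×2 nilpotent shift.

After assembling e^{tJ} and conjugating by P, we get:

e^{tA} =
  [t + 1, -t]
  [t, 1 - t]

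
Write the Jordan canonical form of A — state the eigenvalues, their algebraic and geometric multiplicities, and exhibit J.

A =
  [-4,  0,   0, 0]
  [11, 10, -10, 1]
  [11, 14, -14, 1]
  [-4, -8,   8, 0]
J_1(-4) ⊕ J_1(-4) ⊕ J_2(0)

The characteristic polynomial is
  det(x·I − A) = x^4 + 8*x^3 + 16*x^2 = x^2*(x + 4)^2

Eigenvalues and multiplicities (the geometric multiplicity of λ is n − rank(A − λI), which equals the number of Jordan blocks for λ):
  λ = -4: algebraic multiplicity = 2, geometric multiplicity = 2
  λ = 0: algebraic multiplicity = 2, geometric multiplicity = 1

Determining the block sizes for each eigenvalue:
  λ = -4: gm = am = 2, so every block has size 1 → block sizes [1, 1]
  λ = 0: one block (gm = 1), so the single block has size am = 2 → block sizes [2]

Assembling the blocks gives a Jordan form
J =
  [-4,  0, 0, 0]
  [ 0, -4, 0, 0]
  [ 0,  0, 0, 1]
  [ 0,  0, 0, 0]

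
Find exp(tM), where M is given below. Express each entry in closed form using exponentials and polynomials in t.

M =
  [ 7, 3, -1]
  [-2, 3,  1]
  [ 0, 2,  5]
e^{tM} =
  [-t^2*exp(5*t) + 2*t*exp(5*t) + exp(5*t), -t^2*exp(5*t) + 3*t*exp(5*t), t^2*exp(5*t)/2 - t*exp(5*t)]
  [-2*t*exp(5*t), -2*t*exp(5*t) + exp(5*t), t*exp(5*t)]
  [-2*t^2*exp(5*t), -2*t^2*exp(5*t) + 2*t*exp(5*t), t^2*exp(5*t) + exp(5*t)]

Strategy: write M = P · J · P⁻¹ where J is a Jordan canonical form, so e^{tM} = P · e^{tJ} · P⁻¹, and e^{tJ} can be computed block-by-block.

M has Jordan form
J =
  [5, 1, 0]
  [0, 5, 1]
  [0, 0, 5]
(up to reordering of blocks).

Per-block formulas:
  For a 3×3 Jordan block J_3(5): exp(t · J_3(5)) = e^(5t)·(I + t·N + (t^2/2)·N^2), where N is the 3×3 nilpotent shift.

After assembling e^{tJ} and conjugating by P, we get:

e^{tM} =
  [-t^2*exp(5*t) + 2*t*exp(5*t) + exp(5*t), -t^2*exp(5*t) + 3*t*exp(5*t), t^2*exp(5*t)/2 - t*exp(5*t)]
  [-2*t*exp(5*t), -2*t*exp(5*t) + exp(5*t), t*exp(5*t)]
  [-2*t^2*exp(5*t), -2*t^2*exp(5*t) + 2*t*exp(5*t), t^2*exp(5*t) + exp(5*t)]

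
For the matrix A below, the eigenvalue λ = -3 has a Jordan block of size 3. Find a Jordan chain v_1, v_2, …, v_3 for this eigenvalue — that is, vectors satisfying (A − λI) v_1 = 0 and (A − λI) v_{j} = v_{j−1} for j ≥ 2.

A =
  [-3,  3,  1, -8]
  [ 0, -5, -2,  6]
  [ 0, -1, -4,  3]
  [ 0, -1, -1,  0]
A Jordan chain for λ = -3 of length 3:
v_1 = (1, 0, 0, 0)ᵀ
v_2 = (3, -2, -1, -1)ᵀ
v_3 = (0, 1, 0, 0)ᵀ

Let N = A − (-3)·I. We want v_3 with N^3 v_3 = 0 but N^2 v_3 ≠ 0; then v_{j-1} := N · v_j for j = 3, …, 2.

Pick v_3 = (0, 1, 0, 0)ᵀ.
Then v_2 = N · v_3 = (3, -2, -1, -1)ᵀ.
Then v_1 = N · v_2 = (1, 0, 0, 0)ᵀ.

Sanity check: (A − (-3)·I) v_1 = (0, 0, 0, 0)ᵀ = 0. ✓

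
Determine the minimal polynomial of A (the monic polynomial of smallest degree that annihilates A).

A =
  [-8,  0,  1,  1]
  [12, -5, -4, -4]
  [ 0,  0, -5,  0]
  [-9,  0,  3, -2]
x^2 + 10*x + 25

The characteristic polynomial is χ_A(x) = (x + 5)^4, so the eigenvalues are known. The minimal polynomial is
  m_A(x) = Π_λ (x − λ)^{k_λ}
where k_λ is the size of the *largest* Jordan block for λ (equivalently, the smallest k with (A − λI)^k v = 0 for every generalised eigenvector v of λ).

  λ = -5: largest Jordan block has size 2, contributing (x + 5)^2

So m_A(x) = (x + 5)^2 = x^2 + 10*x + 25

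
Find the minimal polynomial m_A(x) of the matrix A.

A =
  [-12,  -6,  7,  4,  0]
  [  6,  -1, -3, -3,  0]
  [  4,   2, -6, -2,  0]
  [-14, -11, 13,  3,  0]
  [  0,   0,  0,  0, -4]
x^2 + 8*x + 16

The characteristic polynomial is χ_A(x) = (x + 4)^5, so the eigenvalues are known. The minimal polynomial is
  m_A(x) = Π_λ (x − λ)^{k_λ}
where k_λ is the size of the *largest* Jordan block for λ (equivalently, the smallest k with (A − λI)^k v = 0 for every generalised eigenvector v of λ).

  λ = -4: largest Jordan block has size 2, contributing (x + 4)^2

So m_A(x) = (x + 4)^2 = x^2 + 8*x + 16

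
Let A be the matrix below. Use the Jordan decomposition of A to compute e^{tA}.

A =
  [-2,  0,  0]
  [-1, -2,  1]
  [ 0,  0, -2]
e^{tA} =
  [exp(-2*t), 0, 0]
  [-t*exp(-2*t), exp(-2*t), t*exp(-2*t)]
  [0, 0, exp(-2*t)]

Strategy: write A = P · J · P⁻¹ where J is a Jordan canonical form, so e^{tA} = P · e^{tJ} · P⁻¹, and e^{tJ} can be computed block-by-block.

A has Jordan form
J =
  [-2,  1,  0]
  [ 0, -2,  0]
  [ 0,  0, -2]
(up to reordering of blocks).

Per-block formulas:
  For a 2×2 Jordan block J_2(-2): exp(t · J_2(-2)) = e^(-2t)·(I + t·N), where N is the 2×2 nilpotent shift.
  For a 1×1 block at λ = -2: exp(t · [-2]) = [e^(-2t)].

After assembling e^{tJ} and conjugating by P, we get:

e^{tA} =
  [exp(-2*t), 0, 0]
  [-t*exp(-2*t), exp(-2*t), t*exp(-2*t)]
  [0, 0, exp(-2*t)]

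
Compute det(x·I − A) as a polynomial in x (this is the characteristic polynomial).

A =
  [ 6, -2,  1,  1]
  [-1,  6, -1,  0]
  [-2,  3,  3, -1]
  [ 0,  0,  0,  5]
x^4 - 20*x^3 + 150*x^2 - 500*x + 625

Expanding det(x·I − A) (e.g. by cofactor expansion or by noting that A is similar to its Jordan form J, which has the same characteristic polynomial as A) gives
  χ_A(x) = x^4 - 20*x^3 + 150*x^2 - 500*x + 625
which factors as (x - 5)^4. The eigenvalues (with algebraic multiplicities) are λ = 5 with multiplicity 4.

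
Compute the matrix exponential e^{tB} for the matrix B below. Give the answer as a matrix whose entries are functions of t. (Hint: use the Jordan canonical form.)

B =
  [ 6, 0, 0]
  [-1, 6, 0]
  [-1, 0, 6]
e^{tB} =
  [exp(6*t), 0, 0]
  [-t*exp(6*t), exp(6*t), 0]
  [-t*exp(6*t), 0, exp(6*t)]

Strategy: write B = P · J · P⁻¹ where J is a Jordan canonical form, so e^{tB} = P · e^{tJ} · P⁻¹, and e^{tJ} can be computed block-by-block.

B has Jordan form
J =
  [6, 1, 0]
  [0, 6, 0]
  [0, 0, 6]
(up to reordering of blocks).

Per-block formulas:
  For a 2×2 Jordan block J_2(6): exp(t · J_2(6)) = e^(6t)·(I + t·N), where N is the 2×2 nilpotent shift.
  For a 1×1 block at λ = 6: exp(t · [6]) = [e^(6t)].

After assembling e^{tJ} and conjugating by P, we get:

e^{tB} =
  [exp(6*t), 0, 0]
  [-t*exp(6*t), exp(6*t), 0]
  [-t*exp(6*t), 0, exp(6*t)]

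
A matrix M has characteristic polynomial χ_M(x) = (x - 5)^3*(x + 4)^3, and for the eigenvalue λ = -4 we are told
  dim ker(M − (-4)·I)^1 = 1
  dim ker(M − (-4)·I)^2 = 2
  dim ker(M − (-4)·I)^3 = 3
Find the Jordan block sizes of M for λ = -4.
Block sizes for λ = -4: [3]

From the dimensions of kernels of powers, the number of Jordan blocks of size at least j is d_j − d_{j−1} where d_j = dim ker(N^j) (with d_0 = 0). Computing the differences gives [1, 1, 1].
The number of blocks of size exactly k is (#blocks of size ≥ k) − (#blocks of size ≥ k + 1), so the partition is: 1 block(s) of size 3.
In nonincreasing order the block sizes are [3].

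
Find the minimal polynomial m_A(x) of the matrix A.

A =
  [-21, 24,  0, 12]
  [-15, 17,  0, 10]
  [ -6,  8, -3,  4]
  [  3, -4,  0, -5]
x^2 + 6*x + 9

The characteristic polynomial is χ_A(x) = (x + 3)^4, so the eigenvalues are known. The minimal polynomial is
  m_A(x) = Π_λ (x − λ)^{k_λ}
where k_λ is the size of the *largest* Jordan block for λ (equivalently, the smallest k with (A − λI)^k v = 0 for every generalised eigenvector v of λ).

  λ = -3: largest Jordan block has size 2, contributing (x + 3)^2

So m_A(x) = (x + 3)^2 = x^2 + 6*x + 9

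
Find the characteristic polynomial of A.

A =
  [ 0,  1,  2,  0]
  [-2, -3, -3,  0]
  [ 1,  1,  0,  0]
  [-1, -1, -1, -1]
x^4 + 4*x^3 + 6*x^2 + 4*x + 1

Expanding det(x·I − A) (e.g. by cofactor expansion or by noting that A is similar to its Jordan form J, which has the same characteristic polynomial as A) gives
  χ_A(x) = x^4 + 4*x^3 + 6*x^2 + 4*x + 1
which factors as (x + 1)^4. The eigenvalues (with algebraic multiplicities) are λ = -1 with multiplicity 4.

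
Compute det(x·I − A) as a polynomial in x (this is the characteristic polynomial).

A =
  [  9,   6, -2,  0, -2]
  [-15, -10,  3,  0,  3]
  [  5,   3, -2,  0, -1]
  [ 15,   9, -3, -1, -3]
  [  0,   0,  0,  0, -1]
x^5 + 5*x^4 + 10*x^3 + 10*x^2 + 5*x + 1

Expanding det(x·I − A) (e.g. by cofactor expansion or by noting that A is similar to its Jordan form J, which has the same characteristic polynomial as A) gives
  χ_A(x) = x^5 + 5*x^4 + 10*x^3 + 10*x^2 + 5*x + 1
which factors as (x + 1)^5. The eigenvalues (with algebraic multiplicities) are λ = -1 with multiplicity 5.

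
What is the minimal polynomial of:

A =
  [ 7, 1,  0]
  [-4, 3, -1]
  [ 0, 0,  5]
x^3 - 15*x^2 + 75*x - 125

The characteristic polynomial is χ_A(x) = (x - 5)^3, so the eigenvalues are known. The minimal polynomial is
  m_A(x) = Π_λ (x − λ)^{k_λ}
where k_λ is the size of the *largest* Jordan block for λ (equivalently, the smallest k with (A − λI)^k v = 0 for every generalised eigenvector v of λ).

  λ = 5: largest Jordan block has size 3, contributing (x − 5)^3

So m_A(x) = (x - 5)^3 = x^3 - 15*x^2 + 75*x - 125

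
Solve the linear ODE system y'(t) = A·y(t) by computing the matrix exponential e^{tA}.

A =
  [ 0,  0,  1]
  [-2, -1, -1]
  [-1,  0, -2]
e^{tA} =
  [t*exp(-t) + exp(-t), 0, t*exp(-t)]
  [-t^2*exp(-t)/2 - 2*t*exp(-t), exp(-t), -t^2*exp(-t)/2 - t*exp(-t)]
  [-t*exp(-t), 0, -t*exp(-t) + exp(-t)]

Strategy: write A = P · J · P⁻¹ where J is a Jordan canonical form, so e^{tA} = P · e^{tJ} · P⁻¹, and e^{tJ} can be computed block-by-block.

A has Jordan form
J =
  [-1,  1,  0]
  [ 0, -1,  1]
  [ 0,  0, -1]
(up to reordering of blocks).

Per-block formulas:
  For a 3×3 Jordan block J_3(-1): exp(t · J_3(-1)) = e^(-1t)·(I + t·N + (t^2/2)·N^2), where N is the 3×3 nilpotent shift.

After assembling e^{tJ} and conjugating by P, we get:

e^{tA} =
  [t*exp(-t) + exp(-t), 0, t*exp(-t)]
  [-t^2*exp(-t)/2 - 2*t*exp(-t), exp(-t), -t^2*exp(-t)/2 - t*exp(-t)]
  [-t*exp(-t), 0, -t*exp(-t) + exp(-t)]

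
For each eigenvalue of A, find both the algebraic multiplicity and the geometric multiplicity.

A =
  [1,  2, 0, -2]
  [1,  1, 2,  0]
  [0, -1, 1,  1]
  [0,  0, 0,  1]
λ = 1: alg = 4, geom = 2

Step 1 — factor the characteristic polynomial to read off the algebraic multiplicities:
  χ_A(x) = (x - 1)^4

Step 2 — compute geometric multiplicities via the rank-nullity identity g(λ) = n − rank(A − λI):
  rank(A − (1)·I) = 2, so dim ker(A − (1)·I) = n − 2 = 2

Summary:
  λ = 1: algebraic multiplicity = 4, geometric multiplicity = 2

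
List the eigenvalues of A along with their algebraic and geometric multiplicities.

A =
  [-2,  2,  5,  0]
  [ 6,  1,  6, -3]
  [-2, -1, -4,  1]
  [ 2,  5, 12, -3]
λ = -2: alg = 4, geom = 2

Step 1 — factor the characteristic polynomial to read off the algebraic multiplicities:
  χ_A(x) = (x + 2)^4

Step 2 — compute geometric multiplicities via the rank-nullity identity g(λ) = n − rank(A − λI):
  rank(A − (-2)·I) = 2, so dim ker(A − (-2)·I) = n − 2 = 2

Summary:
  λ = -2: algebraic multiplicity = 4, geometric multiplicity = 2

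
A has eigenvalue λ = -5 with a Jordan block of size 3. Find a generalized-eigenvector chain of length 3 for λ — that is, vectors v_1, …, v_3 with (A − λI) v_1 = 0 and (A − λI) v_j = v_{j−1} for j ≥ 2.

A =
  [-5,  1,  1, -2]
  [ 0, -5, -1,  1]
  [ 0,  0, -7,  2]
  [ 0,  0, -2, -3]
A Jordan chain for λ = -5 of length 3:
v_1 = (1, 0, 0, 0)ᵀ
v_2 = (1, -1, -2, -2)ᵀ
v_3 = (0, 0, 1, 0)ᵀ

Let N = A − (-5)·I. We want v_3 with N^3 v_3 = 0 but N^2 v_3 ≠ 0; then v_{j-1} := N · v_j for j = 3, …, 2.

Pick v_3 = (0, 0, 1, 0)ᵀ.
Then v_2 = N · v_3 = (1, -1, -2, -2)ᵀ.
Then v_1 = N · v_2 = (1, 0, 0, 0)ᵀ.

Sanity check: (A − (-5)·I) v_1 = (0, 0, 0, 0)ᵀ = 0. ✓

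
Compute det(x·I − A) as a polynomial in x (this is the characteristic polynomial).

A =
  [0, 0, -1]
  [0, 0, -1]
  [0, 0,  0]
x^3

Expanding det(x·I − A) (e.g. by cofactor expansion or by noting that A is similar to its Jordan form J, which has the same characteristic polynomial as A) gives
  χ_A(x) = x^3
which factors as x^3. The eigenvalues (with algebraic multiplicities) are λ = 0 with multiplicity 3.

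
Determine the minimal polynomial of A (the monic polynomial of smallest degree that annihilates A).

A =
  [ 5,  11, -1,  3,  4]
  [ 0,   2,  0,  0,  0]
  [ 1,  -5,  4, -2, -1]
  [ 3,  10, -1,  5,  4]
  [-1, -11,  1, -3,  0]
x^5 - 16*x^4 + 100*x^3 - 304*x^2 + 448*x - 256

The characteristic polynomial is χ_A(x) = (x - 4)^3*(x - 2)^2, so the eigenvalues are known. The minimal polynomial is
  m_A(x) = Π_λ (x − λ)^{k_λ}
where k_λ is the size of the *largest* Jordan block for λ (equivalently, the smallest k with (A − λI)^k v = 0 for every generalised eigenvector v of λ).

  λ = 2: largest Jordan block has size 2, contributing (x − 2)^2
  λ = 4: largest Jordan block has size 3, contributing (x − 4)^3

So m_A(x) = (x - 4)^3*(x - 2)^2 = x^5 - 16*x^4 + 100*x^3 - 304*x^2 + 448*x - 256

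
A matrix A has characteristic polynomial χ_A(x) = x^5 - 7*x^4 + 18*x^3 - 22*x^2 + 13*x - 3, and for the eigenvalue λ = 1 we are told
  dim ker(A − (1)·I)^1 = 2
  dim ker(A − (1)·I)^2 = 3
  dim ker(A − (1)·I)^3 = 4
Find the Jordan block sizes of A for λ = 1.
Block sizes for λ = 1: [3, 1]

From the dimensions of kernels of powers, the number of Jordan blocks of size at least j is d_j − d_{j−1} where d_j = dim ker(N^j) (with d_0 = 0). Computing the differences gives [2, 1, 1].
The number of blocks of size exactly k is (#blocks of size ≥ k) − (#blocks of size ≥ k + 1), so the partition is: 1 block(s) of size 1, 1 block(s) of size 3.
In nonincreasing order the block sizes are [3, 1].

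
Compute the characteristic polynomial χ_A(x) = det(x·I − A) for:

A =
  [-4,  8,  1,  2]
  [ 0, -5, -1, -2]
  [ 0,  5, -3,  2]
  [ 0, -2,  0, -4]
x^4 + 16*x^3 + 96*x^2 + 256*x + 256

Expanding det(x·I − A) (e.g. by cofactor expansion or by noting that A is similar to its Jordan form J, which has the same characteristic polynomial as A) gives
  χ_A(x) = x^4 + 16*x^3 + 96*x^2 + 256*x + 256
which factors as (x + 4)^4. The eigenvalues (with algebraic multiplicities) are λ = -4 with multiplicity 4.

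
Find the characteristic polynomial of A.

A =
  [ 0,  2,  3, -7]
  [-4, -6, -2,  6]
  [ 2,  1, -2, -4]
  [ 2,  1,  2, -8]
x^4 + 16*x^3 + 96*x^2 + 256*x + 256

Expanding det(x·I − A) (e.g. by cofactor expansion or by noting that A is similar to its Jordan form J, which has the same characteristic polynomial as A) gives
  χ_A(x) = x^4 + 16*x^3 + 96*x^2 + 256*x + 256
which factors as (x + 4)^4. The eigenvalues (with algebraic multiplicities) are λ = -4 with multiplicity 4.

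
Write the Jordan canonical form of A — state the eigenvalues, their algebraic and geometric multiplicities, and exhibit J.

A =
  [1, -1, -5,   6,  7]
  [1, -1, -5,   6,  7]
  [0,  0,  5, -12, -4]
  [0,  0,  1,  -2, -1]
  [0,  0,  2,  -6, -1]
J_2(0) ⊕ J_1(0) ⊕ J_1(1) ⊕ J_1(1)

The characteristic polynomial is
  det(x·I − A) = x^5 - 2*x^4 + x^3 = x^3*(x - 1)^2

Eigenvalues and multiplicities (the geometric multiplicity of λ is n − rank(A − λI), which equals the number of Jordan blocks for λ):
  λ = 0: algebraic multiplicity = 3, geometric multiplicity = 2
  λ = 1: algebraic multiplicity = 2, geometric multiplicity = 2

Determining the block sizes for each eigenvalue:
  λ = 0: 2 blocks summing to 3 forces exactly one block of size 2 and the rest size 1 → block sizes [2, 1]
  λ = 1: gm = am = 2, so every block has size 1 → block sizes [1, 1]

Assembling the blocks gives a Jordan form
J =
  [0, 1, 0, 0, 0]
  [0, 0, 0, 0, 0]
  [0, 0, 0, 0, 0]
  [0, 0, 0, 1, 0]
  [0, 0, 0, 0, 1]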